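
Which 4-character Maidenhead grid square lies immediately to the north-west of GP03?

FP94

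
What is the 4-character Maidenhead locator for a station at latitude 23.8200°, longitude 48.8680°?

LL43

Shift to the Maidenhead origin (180°W, 90°S): lon 228.87, lat 113.82.
Field: 228.87/20 → 11 → L, 113.82/10 → 11 → L; chars LL.
Square: 8.87/2 → 4, 3.82/1 → 3; chars 43.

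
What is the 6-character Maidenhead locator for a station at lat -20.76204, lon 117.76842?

Shift to the Maidenhead origin (180°W, 90°S): lon 297.7684, lat 69.2380.
Field: lon ⌊297.7684/20⌋ = 14 → O; lat ⌊69.2380/10⌋ = 6 → G.
Square: lon ⌊17.7684/2⌋ = 8; lat ⌊9.2380/1⌋ = 9.
Subsquare: lon ⌊1.7684/0.0833333⌋ = 21 → v; lat ⌊0.2380/0.0416667⌋ = 5 → f.

OG89vf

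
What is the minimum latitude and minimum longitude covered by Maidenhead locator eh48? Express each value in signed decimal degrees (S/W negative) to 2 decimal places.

Field E=4, H=7: +4·20° lon, +7·10° lat → SW at lon -100°, lat -20°.
Square 4, 8: +4·2° lon, +8·1° lat → SW at lon -92°, lat -12°.
latitude -12.00, longitude -92.00.

-12.00, -92.00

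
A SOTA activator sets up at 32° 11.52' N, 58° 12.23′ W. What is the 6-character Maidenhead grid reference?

GM02ve

Offset from 180°W / 90°S: lon 121.7962°, lat 122.1920°.
Field: 121.7962/20 → 6 → G, 122.1920/10 → 12 → M; chars GM.
Square: 1.7962/2 → 0, 2.1920/1 → 2; chars 02.
Subsquare: 1.7962/0.0833333 → 21 → v, 0.1920/0.0416667 → 4 → e; chars ve.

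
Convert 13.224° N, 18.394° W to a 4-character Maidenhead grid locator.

Add 180° to longitude and 90° to latitude: 161.61, 103.22.
Field: 161.61/20 → 8 → I, 103.22/10 → 10 → K; chars IK.
Square: 1.61/2 → 0, 3.22/1 → 3; chars 03.

IK03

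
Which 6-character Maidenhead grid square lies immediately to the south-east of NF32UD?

NF32vc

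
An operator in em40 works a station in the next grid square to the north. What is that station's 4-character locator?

EM41

Latitude square 0; +1 → 1.
The longitude characters are unchanged.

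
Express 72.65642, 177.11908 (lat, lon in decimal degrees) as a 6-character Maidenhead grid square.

Offset from 180°W / 90°S: lon 357.1191°, lat 162.6564°.
Field: lon ⌊357.1191/20⌋ = 17 → R; lat ⌊162.6564/10⌋ = 16 → Q.
Square: lon ⌊17.1191/2⌋ = 8; lat ⌊2.6564/1⌋ = 2.
Subsquare: lon ⌊1.1191/0.0833333⌋ = 13 → n; lat ⌊0.6564/0.0416667⌋ = 15 → p.

RQ82np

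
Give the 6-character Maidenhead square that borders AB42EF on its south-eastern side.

Longitude subsquare e = 4; +1 → 5 = f.
Latitude subsquare f = 5; −1 → 4 = e.

AB42fe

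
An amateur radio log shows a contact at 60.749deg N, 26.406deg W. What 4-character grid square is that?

HP60

Add 180° to longitude and 90° to latitude: 153.59, 150.75.
Field: 153.59/20 → 7 → H, 150.75/10 → 15 → P; chars HP.
Square: 13.59/2 → 6, 0.75/1 → 0; chars 60.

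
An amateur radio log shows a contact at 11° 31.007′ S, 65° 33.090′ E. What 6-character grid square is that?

MH28sl

Offset from 180°W / 90°S: lon 245.5515°, lat 78.4832°.
Field (20°×10°, letters A–R): lon ⌊245.5515/20⌋ = 12 → M; lat ⌊78.4832/10⌋ = 7 → H.
Square (2°×1°, digits 0–9): lon ⌊5.5515/2⌋ = 2; lat ⌊8.4832/1⌋ = 8.
Subsquare (5′×2.5′, letters a–x): lon ⌊1.5515/0.0833333⌋ = 18 → s; lat ⌊0.4832/0.0416667⌋ = 11 → l.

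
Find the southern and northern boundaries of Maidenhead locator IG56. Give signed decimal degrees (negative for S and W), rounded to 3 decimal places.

Field I=8, G=6: +8·20° lon, +6·10° lat → SW at lon -20°, lat -30°.
Square 5, 6: +5·2° lon, +6·1° lat → SW at lon -10°, lat -24°.
Cell spans 2° lon × 1° lat.
south -24.000, north -23.000.

-24.000, -23.000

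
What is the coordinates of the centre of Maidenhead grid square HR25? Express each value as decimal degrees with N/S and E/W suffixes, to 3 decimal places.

Field H=7, R=17: +7·20° lon, +17·10° lat → SW at lon -40°, lat 80°.
Square 2, 5: +2·2° lon, +5·1° lat → SW at lon -36°, lat 85°.
Cell spans 2° lon × 1° lat. Centre is SW corner plus half of each.
latitude 85.500° N, longitude 35.000° W.

85.500° N, 35.000° W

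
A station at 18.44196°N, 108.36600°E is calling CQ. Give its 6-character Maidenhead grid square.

Offset from 180°W / 90°S: lon 288.3660°, lat 108.4420°.
Field (20°×10°, letters A–R): lon ⌊288.3660/20⌋ = 14 → O; lat ⌊108.4420/10⌋ = 10 → K.
Square (2°×1°, digits 0–9): lon ⌊8.3660/2⌋ = 4; lat ⌊8.4420/1⌋ = 8.
Subsquare (5′×2.5′, letters a–x): lon ⌊0.3660/0.0833333⌋ = 4 → e; lat ⌊0.4420/0.0416667⌋ = 10 → k.

OK48ek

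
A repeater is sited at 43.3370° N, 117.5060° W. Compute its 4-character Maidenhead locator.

DN13

Shift to the Maidenhead origin (180°W, 90°S): lon 62.49, lat 133.34.
Field (20°×10°, letters A–R): lon ⌊62.49/20⌋ = 3 → D; lat ⌊133.34/10⌋ = 13 → N.
Square (2°×1°, digits 0–9): lon ⌊2.49/2⌋ = 1; lat ⌊3.34/1⌋ = 3.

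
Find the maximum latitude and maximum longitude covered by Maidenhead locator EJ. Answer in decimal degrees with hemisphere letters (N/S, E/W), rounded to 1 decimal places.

10.0° N, 80.0° W

Field E=4, J=9: +4·20° lon, +9·10° lat → SW at lon -100°, lat 0°.
Cell spans 20° lon × 10° lat. NE corner is SW corner plus one full cell.
latitude 10.0° N, longitude 80.0° W.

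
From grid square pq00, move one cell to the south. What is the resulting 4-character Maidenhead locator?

PP09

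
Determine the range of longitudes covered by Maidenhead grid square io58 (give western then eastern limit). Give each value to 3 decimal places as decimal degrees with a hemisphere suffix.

10.000° W, 8.000° W

Field I=8, O=14: +8·20° lon, +14·10° lat → SW at lon -20°, lat 50°.
Square 5, 8: +5·2° lon, +8·1° lat → SW at lon -10°, lat 58°.
Cell spans 2° lon × 1° lat.
west 10.000° W, east 8.000° W.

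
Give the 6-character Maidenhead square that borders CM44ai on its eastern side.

Longitude subsquare a = 0; +1 → 1 = b.
The latitude characters are unchanged.

CM44bi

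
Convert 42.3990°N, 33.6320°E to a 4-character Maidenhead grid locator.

Add 180° to longitude and 90° to latitude: 213.63, 132.40.
Field (20°×10°, letters A–R): 213.63/20 → 10 → K, 132.40/10 → 13 → N; chars KN.
Square (2°×1°, digits 0–9): 13.63/2 → 6, 2.40/1 → 2; chars 62.

KN62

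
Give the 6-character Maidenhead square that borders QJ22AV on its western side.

QJ12xv

Longitude subsquare a = 0; −1 → -1, wraps to 23 = x, carry into square.
Longitude square 2; −1 → 1.
The latitude characters are unchanged.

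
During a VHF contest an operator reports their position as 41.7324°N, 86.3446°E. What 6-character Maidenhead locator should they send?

NN31er

Shift to the Maidenhead origin (180°W, 90°S): lon 266.3446, lat 131.7324.
Field: lon ⌊266.3446/20⌋ = 13 → N; lat ⌊131.7324/10⌋ = 13 → N.
Square: lon ⌊6.3446/2⌋ = 3; lat ⌊1.7324/1⌋ = 1.
Subsquare: lon ⌊0.3446/0.0833333⌋ = 4 → e; lat ⌊0.7324/0.0416667⌋ = 17 → r.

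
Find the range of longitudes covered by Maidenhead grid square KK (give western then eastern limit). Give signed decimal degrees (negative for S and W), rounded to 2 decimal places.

Field K=10, K=10: +10·20° lon, +10·10° lat → SW at lon 20°, lat 10°.
Cell spans 20° lon × 10° lat.
west 20.00, east 40.00.

20.00, 40.00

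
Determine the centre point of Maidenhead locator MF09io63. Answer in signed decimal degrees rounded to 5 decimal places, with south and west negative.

-30.40208, 60.72083

Field M=12, F=5: +12·20° lon, +5·10° lat → SW at lon 60°, lat -40°.
Square 0, 9: +0·2° lon, +9·1° lat → SW at lon 60°, lat -31°.
Subsquare i=8, o=14: +8·0.0833333° lon, +14·0.0416667° lat → SW at lon 60.6667°, lat -30.4167°.
Extended square 6, 3: +6·0.00833333° lon, +3·0.00416667° lat → SW at lon 60.7167°, lat -30.4042°.
Cell spans 0.00833333° lon × 0.00416667° lat. Centre is SW corner plus half of each.
latitude -30.40208, longitude 60.72083.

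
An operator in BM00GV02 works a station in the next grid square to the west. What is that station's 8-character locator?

BM00fv92

Longitude extended square 0; −1 → -1, wraps to 9, carry into subsquare.
Longitude subsquare g = 6; −1 → 5 = f.
The latitude characters are unchanged.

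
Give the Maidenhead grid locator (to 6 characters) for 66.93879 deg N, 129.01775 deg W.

CP56lw

Add 180° to longitude and 90° to latitude: 50.9822, 156.9388.
Field (20°×10°, letters A–R): lon ⌊50.9822/20⌋ = 2 → C; lat ⌊156.9388/10⌋ = 15 → P.
Square (2°×1°, digits 0–9): lon ⌊10.9822/2⌋ = 5; lat ⌊6.9388/1⌋ = 6.
Subsquare (5′×2.5′, letters a–x): lon ⌊0.9822/0.0833333⌋ = 11 → l; lat ⌊0.9388/0.0416667⌋ = 22 → w.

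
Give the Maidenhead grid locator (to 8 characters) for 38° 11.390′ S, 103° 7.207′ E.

OF11nt44

Offset from 180°W / 90°S: lon 283.12012°, lat 51.81017°.
Field: lon ⌊283.12012/20⌋ = 14 → O; lat ⌊51.81017/10⌋ = 5 → F.
Square: lon ⌊3.12012/2⌋ = 1; lat ⌊1.81017/1⌋ = 1.
Subsquare: lon ⌊1.12012/0.0833333⌋ = 13 → n; lat ⌊0.81017/0.0416667⌋ = 19 → t.
Extended square: lon ⌊0.03678/0.00833333⌋ = 4; lat ⌊0.01850/0.00416667⌋ = 4.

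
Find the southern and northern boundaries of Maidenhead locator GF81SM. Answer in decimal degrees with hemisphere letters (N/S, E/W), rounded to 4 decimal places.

38.5000° S, 38.4583° S

Field G=6, F=5: +6·20° lon, +5·10° lat → SW at lon -60°, lat -40°.
Square 8, 1: +8·2° lon, +1·1° lat → SW at lon -44°, lat -39°.
Subsquare s=18, m=12: +18·0.0833333° lon, +12·0.0416667° lat → SW at lon -42.5°, lat -38.5°.
Cell spans 0.0833333° lon × 0.0416667° lat.
south 38.5000° S, north 38.4583° S.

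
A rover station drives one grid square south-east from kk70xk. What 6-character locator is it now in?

KK80aj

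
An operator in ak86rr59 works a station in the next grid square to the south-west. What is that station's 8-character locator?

Longitude extended square 5; −1 → 4.
Latitude extended square 9; −1 → 8.

AK86rr48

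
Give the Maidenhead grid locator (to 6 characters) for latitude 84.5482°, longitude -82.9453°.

Add 180° to longitude and 90° to latitude: 97.0547, 174.5482.
Field: 97.0547/20 → 4 → E, 174.5482/10 → 17 → R; chars ER.
Square: 17.0547/2 → 8, 4.5482/1 → 4; chars 84.
Subsquare: 1.0547/0.0833333 → 12 → m, 0.5482/0.0416667 → 13 → n; chars mn.

ER84mn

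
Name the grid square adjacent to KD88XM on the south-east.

KD98al

Longitude subsquare x = 23; +1 → 24, wraps to 0 = a, carry into square.
Longitude square 8; +1 → 9.
Latitude subsquare m = 12; −1 → 11 = l.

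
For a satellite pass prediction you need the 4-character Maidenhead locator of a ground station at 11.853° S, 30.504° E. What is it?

KH58

Shift to the Maidenhead origin (180°W, 90°S): lon 210.50, lat 78.15.
Field: 210.50/20 → 10 → K, 78.15/10 → 7 → H; chars KH.
Square: 10.50/2 → 5, 8.15/1 → 8; chars 58.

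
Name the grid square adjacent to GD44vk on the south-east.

GD44wj

Longitude subsquare v = 21; +1 → 22 = w.
Latitude subsquare k = 10; −1 → 9 = j.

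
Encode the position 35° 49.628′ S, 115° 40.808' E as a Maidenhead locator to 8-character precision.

OF74ue11

Offset from 180°W / 90°S: lon 295.68013°, lat 54.17287°.
Field: 295.68013/20 → 14 → O, 54.17287/10 → 5 → F; chars OF.
Square: 15.68013/2 → 7, 4.17287/1 → 4; chars 74.
Subsquare: 1.68013/0.0833333 → 20 → u, 0.17287/0.0416667 → 4 → e; chars ue.
Extended square: 0.01347/0.00833333 → 1, 0.00620/0.00416667 → 1; chars 11.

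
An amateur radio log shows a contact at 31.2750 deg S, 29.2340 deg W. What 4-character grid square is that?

HF58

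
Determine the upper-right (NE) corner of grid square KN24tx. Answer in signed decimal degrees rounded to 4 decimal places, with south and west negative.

45.0000, 25.6667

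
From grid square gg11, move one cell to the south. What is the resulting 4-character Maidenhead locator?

Latitude square 1; −1 → 0.
The longitude characters are unchanged.

GG10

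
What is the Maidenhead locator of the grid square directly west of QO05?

Longitude square 0; −1 → -1, wraps to 9, carry into field.
Longitude field Q = 16; −1 → 15 = P.
The latitude characters are unchanged.

PO95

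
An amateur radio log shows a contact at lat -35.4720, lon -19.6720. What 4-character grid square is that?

IF04

Offset from 180°W / 90°S: lon 160.33°, lat 54.53°.
Field: 160.33/20 → 8 → I, 54.53/10 → 5 → F; chars IF.
Square: 0.33/2 → 0, 4.53/1 → 4; chars 04.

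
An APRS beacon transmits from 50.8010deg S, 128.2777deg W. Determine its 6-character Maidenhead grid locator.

CD59ue

Add 180° to longitude and 90° to latitude: 51.7223, 39.1990.
Field (20°×10°, letters A–R): 51.7223/20 → 2 → C, 39.1990/10 → 3 → D; chars CD.
Square (2°×1°, digits 0–9): 11.7223/2 → 5, 9.1990/1 → 9; chars 59.
Subsquare (5′×2.5′, letters a–x): 1.7223/0.0833333 → 20 → u, 0.1990/0.0416667 → 4 → e; chars ue.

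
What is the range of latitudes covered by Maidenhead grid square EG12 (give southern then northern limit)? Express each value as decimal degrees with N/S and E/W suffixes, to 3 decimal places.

Field E=4, G=6: +4·20° lon, +6·10° lat → SW at lon -100°, lat -30°.
Square 1, 2: +1·2° lon, +2·1° lat → SW at lon -98°, lat -28°.
Cell spans 2° lon × 1° lat.
south 28.000° S, north 27.000° S.

28.000° S, 27.000° S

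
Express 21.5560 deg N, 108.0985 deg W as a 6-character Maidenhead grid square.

Offset from 180°W / 90°S: lon 71.9015°, lat 111.5560°.
Field: lon ⌊71.9015/20⌋ = 3 → D; lat ⌊111.5560/10⌋ = 11 → L.
Square: lon ⌊11.9015/2⌋ = 5; lat ⌊1.5560/1⌋ = 1.
Subsquare: lon ⌊1.9015/0.0833333⌋ = 22 → w; lat ⌊0.5560/0.0416667⌋ = 13 → n.

DL51wn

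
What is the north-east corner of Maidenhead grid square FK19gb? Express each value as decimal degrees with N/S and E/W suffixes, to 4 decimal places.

19.0833° N, 77.4167° W

Field F=5, K=10: +5·20° lon, +10·10° lat → SW at lon -80°, lat 10°.
Square 1, 9: +1·2° lon, +9·1° lat → SW at lon -78°, lat 19°.
Subsquare g=6, b=1: +6·0.0833333° lon, +1·0.0416667° lat → SW at lon -77.5°, lat 19.0417°.
Cell spans 0.0833333° lon × 0.0416667° lat. NE corner is SW corner plus one full cell.
latitude 19.0833° N, longitude 77.4167° W.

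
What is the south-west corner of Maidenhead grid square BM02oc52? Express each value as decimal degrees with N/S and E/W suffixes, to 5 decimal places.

32.09167° N, 158.79167° W

Field B=1, M=12: +1·20° lon, +12·10° lat → SW at lon -160°, lat 30°.
Square 0, 2: +0·2° lon, +2·1° lat → SW at lon -160°, lat 32°.
Subsquare o=14, c=2: +14·0.0833333° lon, +2·0.0416667° lat → SW at lon -158.833°, lat 32.0833°.
Extended square 5, 2: +5·0.00833333° lon, +2·0.00416667° lat → SW at lon -158.792°, lat 32.0917°.
latitude 32.09167° N, longitude 158.79167° W.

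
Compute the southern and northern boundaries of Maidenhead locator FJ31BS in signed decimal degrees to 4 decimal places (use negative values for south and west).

1.7500, 1.7917

Field F=5, J=9: +5·20° lon, +9·10° lat → SW at lon -80°, lat 0°.
Square 3, 1: +3·2° lon, +1·1° lat → SW at lon -74°, lat 1°.
Subsquare b=1, s=18: +1·0.0833333° lon, +18·0.0416667° lat → SW at lon -73.9167°, lat 1.75°.
Cell spans 0.0833333° lon × 0.0416667° lat.
south 1.7500, north 1.7917.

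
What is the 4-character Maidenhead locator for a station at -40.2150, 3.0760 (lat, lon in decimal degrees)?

Shift to the Maidenhead origin (180°W, 90°S): lon 183.08, lat 49.78.
Field: lon ⌊183.08/20⌋ = 9 → J; lat ⌊49.78/10⌋ = 4 → E.
Square: lon ⌊3.08/2⌋ = 1; lat ⌊9.78/1⌋ = 9.

JE19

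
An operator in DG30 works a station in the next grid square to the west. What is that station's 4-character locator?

Longitude square 3; −1 → 2.
The latitude characters are unchanged.

DG20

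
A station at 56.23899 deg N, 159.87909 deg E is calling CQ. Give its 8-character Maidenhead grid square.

Shift to the Maidenhead origin (180°W, 90°S): lon 339.87909, lat 146.23899.
Field: 339.87909/20 → 16 → Q, 146.23899/10 → 14 → O; chars QO.
Square: 19.87909/2 → 9, 6.23899/1 → 6; chars 96.
Subsquare: 1.87909/0.0833333 → 22 → w, 0.23899/0.0416667 → 5 → f; chars wf.
Extended square: 0.04576/0.00833333 → 5, 0.03066/0.00416667 → 7; chars 57.

QO96wf57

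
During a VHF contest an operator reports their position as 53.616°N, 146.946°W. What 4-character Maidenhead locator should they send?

BO63

Add 180° to longitude and 90° to latitude: 33.05, 143.62.
Field (20°×10°, letters A–R): 33.05/20 → 1 → B, 143.62/10 → 14 → O; chars BO.
Square (2°×1°, digits 0–9): 13.05/2 → 6, 3.62/1 → 3; chars 63.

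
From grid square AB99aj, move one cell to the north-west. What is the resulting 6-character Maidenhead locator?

Longitude subsquare a = 0; −1 → -1, wraps to 23 = x, carry into square.
Longitude square 9; −1 → 8.
Latitude subsquare j = 9; +1 → 10 = k.

AB89xk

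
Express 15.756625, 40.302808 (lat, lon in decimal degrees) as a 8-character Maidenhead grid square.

LK05ds61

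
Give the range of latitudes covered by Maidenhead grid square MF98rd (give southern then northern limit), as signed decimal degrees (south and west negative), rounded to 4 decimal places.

Field M=12, F=5: +12·20° lon, +5·10° lat → SW at lon 60°, lat -40°.
Square 9, 8: +9·2° lon, +8·1° lat → SW at lon 78°, lat -32°.
Subsquare r=17, d=3: +17·0.0833333° lon, +3·0.0416667° lat → SW at lon 79.4167°, lat -31.875°.
Cell spans 0.0833333° lon × 0.0416667° lat.
south -31.8750, north -31.8333.

-31.8750, -31.8333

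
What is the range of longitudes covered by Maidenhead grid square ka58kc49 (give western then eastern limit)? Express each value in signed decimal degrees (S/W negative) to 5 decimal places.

Field K=10, A=0: +10·20° lon, +0·10° lat → SW at lon 20°, lat -90°.
Square 5, 8: +5·2° lon, +8·1° lat → SW at lon 30°, lat -82°.
Subsquare k=10, c=2: +10·0.0833333° lon, +2·0.0416667° lat → SW at lon 30.8333°, lat -81.9167°.
Extended square 4, 9: +4·0.00833333° lon, +9·0.00416667° lat → SW at lon 30.8667°, lat -81.8792°.
Cell spans 0.00833333° lon × 0.00416667° lat.
west 30.86667, east 30.87500.

30.86667, 30.87500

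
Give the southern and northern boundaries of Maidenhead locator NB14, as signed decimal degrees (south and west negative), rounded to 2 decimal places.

-76.00, -75.00

Field N=13, B=1: +13·20° lon, +1·10° lat → SW at lon 80°, lat -80°.
Square 1, 4: +1·2° lon, +4·1° lat → SW at lon 82°, lat -76°.
Cell spans 2° lon × 1° lat.
south -76.00, north -75.00.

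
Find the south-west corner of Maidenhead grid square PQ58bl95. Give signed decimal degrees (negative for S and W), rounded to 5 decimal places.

Field P=15, Q=16: +15·20° lon, +16·10° lat → SW at lon 120°, lat 70°.
Square 5, 8: +5·2° lon, +8·1° lat → SW at lon 130°, lat 78°.
Subsquare b=1, l=11: +1·0.0833333° lon, +11·0.0416667° lat → SW at lon 130.083°, lat 78.4583°.
Extended square 9, 5: +9·0.00833333° lon, +5·0.00416667° lat → SW at lon 130.158°, lat 78.4792°.
latitude 78.47917, longitude 130.15833.

78.47917, 130.15833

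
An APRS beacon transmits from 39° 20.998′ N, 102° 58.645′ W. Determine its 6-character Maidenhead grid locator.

DM89mi

Offset from 180°W / 90°S: lon 77.0226°, lat 129.3500°.
Field: lon ⌊77.0226/20⌋ = 3 → D; lat ⌊129.3500/10⌋ = 12 → M.
Square: lon ⌊17.0226/2⌋ = 8; lat ⌊9.3500/1⌋ = 9.
Subsquare: lon ⌊1.0226/0.0833333⌋ = 12 → m; lat ⌊0.3500/0.0416667⌋ = 8 → i.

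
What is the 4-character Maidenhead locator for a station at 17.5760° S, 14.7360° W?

Add 180° to longitude and 90° to latitude: 165.26, 72.42.
Field: 165.26/20 → 8 → I, 72.42/10 → 7 → H; chars IH.
Square: 5.26/2 → 2, 2.42/1 → 2; chars 22.

IH22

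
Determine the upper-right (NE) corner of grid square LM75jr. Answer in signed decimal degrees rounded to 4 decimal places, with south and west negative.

35.7500, 54.8333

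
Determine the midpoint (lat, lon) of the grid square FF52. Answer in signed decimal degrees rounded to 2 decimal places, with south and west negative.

-37.50, -69.00

Field F=5, F=5: +5·20° lon, +5·10° lat → SW at lon -80°, lat -40°.
Square 5, 2: +5·2° lon, +2·1° lat → SW at lon -70°, lat -38°.
Cell spans 2° lon × 1° lat. Centre is SW corner plus half of each.
latitude -37.50, longitude -69.00.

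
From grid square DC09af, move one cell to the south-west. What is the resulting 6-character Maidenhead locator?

CC99xe

Longitude subsquare a = 0; −1 → -1, wraps to 23 = x, carry into square.
Longitude square 0; −1 → -1, wraps to 9, carry into field.
Longitude field D = 3; −1 → 2 = C.
Latitude subsquare f = 5; −1 → 4 = e.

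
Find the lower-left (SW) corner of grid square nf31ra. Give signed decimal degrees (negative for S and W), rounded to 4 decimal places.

Field N=13, F=5: +13·20° lon, +5·10° lat → SW at lon 80°, lat -40°.
Square 3, 1: +3·2° lon, +1·1° lat → SW at lon 86°, lat -39°.
Subsquare r=17, a=0: +17·0.0833333° lon, +0·0.0416667° lat → SW at lon 87.4167°, lat -39°.
latitude -39.0000, longitude 87.4167.

-39.0000, 87.4167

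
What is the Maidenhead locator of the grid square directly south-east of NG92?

OG01

Longitude square 9; +1 → 10, wraps to 0, carry into field.
Longitude field N = 13; +1 → 14 = O.
Latitude square 2; −1 → 1.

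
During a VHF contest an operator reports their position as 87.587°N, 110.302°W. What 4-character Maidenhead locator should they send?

Add 180° to longitude and 90° to latitude: 69.70, 177.59.
Field: lon ⌊69.70/20⌋ = 3 → D; lat ⌊177.59/10⌋ = 17 → R.
Square: lon ⌊9.70/2⌋ = 4; lat ⌊7.59/1⌋ = 7.

DR47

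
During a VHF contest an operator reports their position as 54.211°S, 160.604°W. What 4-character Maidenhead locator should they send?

AD95

Add 180° to longitude and 90° to latitude: 19.40, 35.79.
Field (20°×10°, letters A–R): lon ⌊19.40/20⌋ = 0 → A; lat ⌊35.79/10⌋ = 3 → D.
Square (2°×1°, digits 0–9): lon ⌊19.40/2⌋ = 9; lat ⌊5.79/1⌋ = 5.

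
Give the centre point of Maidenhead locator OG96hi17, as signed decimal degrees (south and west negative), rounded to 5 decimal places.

-23.63542, 118.59583

Field O=14, G=6: +14·20° lon, +6·10° lat → SW at lon 100°, lat -30°.
Square 9, 6: +9·2° lon, +6·1° lat → SW at lon 118°, lat -24°.
Subsquare h=7, i=8: +7·0.0833333° lon, +8·0.0416667° lat → SW at lon 118.583°, lat -23.6667°.
Extended square 1, 7: +1·0.00833333° lon, +7·0.00416667° lat → SW at lon 118.592°, lat -23.6375°.
Cell spans 0.00833333° lon × 0.00416667° lat. Centre is SW corner plus half of each.
latitude -23.63542, longitude 118.59583.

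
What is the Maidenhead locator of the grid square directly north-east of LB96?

MB07

Longitude square 9; +1 → 10, wraps to 0, carry into field.
Longitude field L = 11; +1 → 12 = M.
Latitude square 6; +1 → 7.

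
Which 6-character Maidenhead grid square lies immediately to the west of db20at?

DB10xt

Longitude subsquare a = 0; −1 → -1, wraps to 23 = x, carry into square.
Longitude square 2; −1 → 1.
The latitude characters are unchanged.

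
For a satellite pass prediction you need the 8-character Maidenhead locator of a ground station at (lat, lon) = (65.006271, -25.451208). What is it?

HP75ga51

Add 180° to longitude and 90° to latitude: 154.54879, 155.00627.
Field: lon ⌊154.54879/20⌋ = 7 → H; lat ⌊155.00627/10⌋ = 15 → P.
Square: lon ⌊14.54879/2⌋ = 7; lat ⌊5.00627/1⌋ = 5.
Subsquare: lon ⌊0.54879/0.0833333⌋ = 6 → g; lat ⌊0.00627/0.0416667⌋ = 0 → a.
Extended square: lon ⌊0.04879/0.00833333⌋ = 5; lat ⌊0.00627/0.00416667⌋ = 1.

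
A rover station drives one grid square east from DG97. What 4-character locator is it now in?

Longitude square 9; +1 → 10, wraps to 0, carry into field.
Longitude field D = 3; +1 → 4 = E.
The latitude characters are unchanged.

EG07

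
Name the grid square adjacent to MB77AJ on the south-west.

MB67xi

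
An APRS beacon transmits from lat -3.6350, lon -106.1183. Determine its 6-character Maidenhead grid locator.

Offset from 180°W / 90°S: lon 73.8817°, lat 86.3650°.
Field: lon ⌊73.8817/20⌋ = 3 → D; lat ⌊86.3650/10⌋ = 8 → I.
Square: lon ⌊13.8817/2⌋ = 6; lat ⌊6.3650/1⌋ = 6.
Subsquare: lon ⌊1.8817/0.0833333⌋ = 22 → w; lat ⌊0.3650/0.0416667⌋ = 8 → i.

DI66wi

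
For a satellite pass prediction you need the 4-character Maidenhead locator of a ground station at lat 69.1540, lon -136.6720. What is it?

CP19

Offset from 180°W / 90°S: lon 43.33°, lat 159.15°.
Field: lon ⌊43.33/20⌋ = 2 → C; lat ⌊159.15/10⌋ = 15 → P.
Square: lon ⌊3.33/2⌋ = 1; lat ⌊9.15/1⌋ = 9.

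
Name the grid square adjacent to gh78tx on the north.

GH79ta

Latitude subsquare x = 23; +1 → 24, wraps to 0 = a, carry into square.
Latitude square 8; +1 → 9.
The longitude characters are unchanged.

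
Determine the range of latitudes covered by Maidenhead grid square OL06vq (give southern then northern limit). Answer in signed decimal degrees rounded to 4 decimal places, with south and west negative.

Field O=14, L=11: +14·20° lon, +11·10° lat → SW at lon 100°, lat 20°.
Square 0, 6: +0·2° lon, +6·1° lat → SW at lon 100°, lat 26°.
Subsquare v=21, q=16: +21·0.0833333° lon, +16·0.0416667° lat → SW at lon 101.75°, lat 26.6667°.
Cell spans 0.0833333° lon × 0.0416667° lat.
south 26.6667, north 26.7083.

26.6667, 26.7083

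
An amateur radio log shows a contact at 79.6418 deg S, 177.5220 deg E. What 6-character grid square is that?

RB80si

Offset from 180°W / 90°S: lon 357.5220°, lat 10.3582°.
Field (20°×10°, letters A–R): 357.5220/20 → 17 → R, 10.3582/10 → 1 → B; chars RB.
Square (2°×1°, digits 0–9): 17.5220/2 → 8, 0.3582/1 → 0; chars 80.
Subsquare (5′×2.5′, letters a–x): 1.5220/0.0833333 → 18 → s, 0.3582/0.0416667 → 8 → i; chars si.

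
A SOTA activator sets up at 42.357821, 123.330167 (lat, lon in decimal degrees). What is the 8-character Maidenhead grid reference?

Add 180° to longitude and 90° to latitude: 303.33017, 132.35782.
Field: lon ⌊303.33017/20⌋ = 15 → P; lat ⌊132.35782/10⌋ = 13 → N.
Square: lon ⌊3.33017/2⌋ = 1; lat ⌊2.35782/1⌋ = 2.
Subsquare: lon ⌊1.33017/0.0833333⌋ = 15 → p; lat ⌊0.35782/0.0416667⌋ = 8 → i.
Extended square: lon ⌊0.08017/0.00833333⌋ = 9; lat ⌊0.02449/0.00416667⌋ = 5.

PN12pi95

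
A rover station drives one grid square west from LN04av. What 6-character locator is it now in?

KN94xv

Longitude subsquare a = 0; −1 → -1, wraps to 23 = x, carry into square.
Longitude square 0; −1 → -1, wraps to 9, carry into field.
Longitude field L = 11; −1 → 10 = K.
The latitude characters are unchanged.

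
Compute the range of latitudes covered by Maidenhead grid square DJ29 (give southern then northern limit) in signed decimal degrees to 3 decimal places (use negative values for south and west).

9.000, 10.000

Field D=3, J=9: +3·20° lon, +9·10° lat → SW at lon -120°, lat 0°.
Square 2, 9: +2·2° lon, +9·1° lat → SW at lon -116°, lat 9°.
Cell spans 2° lon × 1° lat.
south 9.000, north 10.000.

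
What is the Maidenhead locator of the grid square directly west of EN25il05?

EN25hl95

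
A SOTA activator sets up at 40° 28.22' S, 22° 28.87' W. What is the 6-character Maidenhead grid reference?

HE89sm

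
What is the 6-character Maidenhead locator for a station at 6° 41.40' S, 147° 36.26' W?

Add 180° to longitude and 90° to latitude: 32.3957, 83.3100.
Field: lon ⌊32.3957/20⌋ = 1 → B; lat ⌊83.3100/10⌋ = 8 → I.
Square: lon ⌊12.3957/2⌋ = 6; lat ⌊3.3100/1⌋ = 3.
Subsquare: lon ⌊0.3957/0.0833333⌋ = 4 → e; lat ⌊0.3100/0.0416667⌋ = 7 → h.

BI63eh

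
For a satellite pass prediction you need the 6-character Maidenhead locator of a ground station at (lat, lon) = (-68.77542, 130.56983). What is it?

Add 180° to longitude and 90° to latitude: 310.5698, 21.2246.
Field: lon ⌊310.5698/20⌋ = 15 → P; lat ⌊21.2246/10⌋ = 2 → C.
Square: lon ⌊10.5698/2⌋ = 5; lat ⌊1.2246/1⌋ = 1.
Subsquare: lon ⌊0.5698/0.0833333⌋ = 6 → g; lat ⌊0.2246/0.0416667⌋ = 5 → f.

PC51gf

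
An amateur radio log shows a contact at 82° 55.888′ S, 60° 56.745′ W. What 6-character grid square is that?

Shift to the Maidenhead origin (180°W, 90°S): lon 119.0542, lat 7.0685.
Field: lon ⌊119.0542/20⌋ = 5 → F; lat ⌊7.0685/10⌋ = 0 → A.
Square: lon ⌊19.0542/2⌋ = 9; lat ⌊7.0685/1⌋ = 7.
Subsquare: lon ⌊1.0542/0.0833333⌋ = 12 → m; lat ⌊0.0685/0.0416667⌋ = 1 → b.

FA97mb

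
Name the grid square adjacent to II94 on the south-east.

Longitude square 9; +1 → 10, wraps to 0, carry into field.
Longitude field I = 8; +1 → 9 = J.
Latitude square 4; −1 → 3.

JI03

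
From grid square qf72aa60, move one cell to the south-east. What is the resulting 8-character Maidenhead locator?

QF71ax79

Longitude extended square 6; +1 → 7.
Latitude extended square 0; −1 → -1, wraps to 9, carry into subsquare.
Latitude subsquare a = 0; −1 → -1, wraps to 23 = x, carry into square.
Latitude square 2; −1 → 1.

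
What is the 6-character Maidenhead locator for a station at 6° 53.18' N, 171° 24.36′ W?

AJ46hv

Add 180° to longitude and 90° to latitude: 8.5940, 96.8863.
Field: lon ⌊8.5940/20⌋ = 0 → A; lat ⌊96.8863/10⌋ = 9 → J.
Square: lon ⌊8.5940/2⌋ = 4; lat ⌊6.8863/1⌋ = 6.
Subsquare: lon ⌊0.5940/0.0833333⌋ = 7 → h; lat ⌊0.8863/0.0416667⌋ = 21 → v.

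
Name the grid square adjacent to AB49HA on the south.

Latitude subsquare a = 0; −1 → -1, wraps to 23 = x, carry into square.
Latitude square 9; −1 → 8.
The longitude characters are unchanged.

AB48hx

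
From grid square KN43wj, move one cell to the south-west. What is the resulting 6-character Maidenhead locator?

Longitude subsquare w = 22; −1 → 21 = v.
Latitude subsquare j = 9; −1 → 8 = i.

KN43vi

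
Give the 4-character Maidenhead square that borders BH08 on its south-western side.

AH97

Longitude square 0; −1 → -1, wraps to 9, carry into field.
Longitude field B = 1; −1 → 0 = A.
Latitude square 8; −1 → 7.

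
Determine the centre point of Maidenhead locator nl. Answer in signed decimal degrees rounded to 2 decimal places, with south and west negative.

Field N=13, L=11: +13·20° lon, +11·10° lat → SW at lon 80°, lat 20°.
Cell spans 20° lon × 10° lat. Centre is SW corner plus half of each.
latitude 25.00, longitude 90.00.

25.00, 90.00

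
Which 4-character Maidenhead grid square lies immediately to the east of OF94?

PF04

Longitude square 9; +1 → 10, wraps to 0, carry into field.
Longitude field O = 14; +1 → 15 = P.
The latitude characters are unchanged.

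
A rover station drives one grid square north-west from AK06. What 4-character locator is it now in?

RK97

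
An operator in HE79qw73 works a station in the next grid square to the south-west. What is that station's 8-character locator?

Longitude extended square 7; −1 → 6.
Latitude extended square 3; −1 → 2.

HE79qw62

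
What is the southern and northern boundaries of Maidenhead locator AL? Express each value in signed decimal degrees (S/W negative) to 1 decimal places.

20.0, 30.0

Field A=0, L=11: +0·20° lon, +11·10° lat → SW at lon -180°, lat 20°.
Cell spans 20° lon × 10° lat.
south 20.0, north 30.0.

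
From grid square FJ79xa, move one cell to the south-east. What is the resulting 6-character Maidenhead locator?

Longitude subsquare x = 23; +1 → 24, wraps to 0 = a, carry into square.
Longitude square 7; +1 → 8.
Latitude subsquare a = 0; −1 → -1, wraps to 23 = x, carry into square.
Latitude square 9; −1 → 8.

FJ88ax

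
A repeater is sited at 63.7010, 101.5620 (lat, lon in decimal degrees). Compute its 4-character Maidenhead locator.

OP03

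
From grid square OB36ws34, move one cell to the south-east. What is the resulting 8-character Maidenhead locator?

OB36ws43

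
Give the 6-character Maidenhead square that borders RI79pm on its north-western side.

RI79on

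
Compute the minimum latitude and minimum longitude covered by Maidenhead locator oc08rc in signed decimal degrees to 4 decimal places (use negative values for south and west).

-61.9167, 101.4167

Field O=14, C=2: +14·20° lon, +2·10° lat → SW at lon 100°, lat -70°.
Square 0, 8: +0·2° lon, +8·1° lat → SW at lon 100°, lat -62°.
Subsquare r=17, c=2: +17·0.0833333° lon, +2·0.0416667° lat → SW at lon 101.417°, lat -61.9167°.
latitude -61.9167, longitude 101.4167.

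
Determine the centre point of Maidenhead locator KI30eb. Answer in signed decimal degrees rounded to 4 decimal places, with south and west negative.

Field K=10, I=8: +10·20° lon, +8·10° lat → SW at lon 20°, lat -10°.
Square 3, 0: +3·2° lon, +0·1° lat → SW at lon 26°, lat -10°.
Subsquare e=4, b=1: +4·0.0833333° lon, +1·0.0416667° lat → SW at lon 26.3333°, lat -9.95833°.
Cell spans 0.0833333° lon × 0.0416667° lat. Centre is SW corner plus half of each.
latitude -9.9375, longitude 26.3750.

-9.9375, 26.3750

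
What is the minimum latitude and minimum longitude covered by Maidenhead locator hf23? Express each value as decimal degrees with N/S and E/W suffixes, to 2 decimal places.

Field H=7, F=5: +7·20° lon, +5·10° lat → SW at lon -40°, lat -40°.
Square 2, 3: +2·2° lon, +3·1° lat → SW at lon -36°, lat -37°.
latitude 37.00° S, longitude 36.00° W.

37.00° S, 36.00° W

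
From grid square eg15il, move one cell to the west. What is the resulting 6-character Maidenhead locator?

EG15hl

Longitude subsquare i = 8; −1 → 7 = h.
The latitude characters are unchanged.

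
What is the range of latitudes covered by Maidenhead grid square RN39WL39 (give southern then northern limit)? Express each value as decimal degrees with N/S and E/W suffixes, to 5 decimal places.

Field R=17, N=13: +17·20° lon, +13·10° lat → SW at lon 160°, lat 40°.
Square 3, 9: +3·2° lon, +9·1° lat → SW at lon 166°, lat 49°.
Subsquare w=22, l=11: +22·0.0833333° lon, +11·0.0416667° lat → SW at lon 167.833°, lat 49.4583°.
Extended square 3, 9: +3·0.00833333° lon, +9·0.00416667° lat → SW at lon 167.858°, lat 49.4958°.
Cell spans 0.00833333° lon × 0.00416667° lat.
south 49.49583° N, north 49.50000° N.

49.49583° N, 49.50000° N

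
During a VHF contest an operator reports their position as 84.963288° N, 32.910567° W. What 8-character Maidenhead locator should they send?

HR34nx01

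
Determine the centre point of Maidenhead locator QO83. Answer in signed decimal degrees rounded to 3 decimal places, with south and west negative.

53.500, 157.000

Field Q=16, O=14: +16·20° lon, +14·10° lat → SW at lon 140°, lat 50°.
Square 8, 3: +8·2° lon, +3·1° lat → SW at lon 156°, lat 53°.
Cell spans 2° lon × 1° lat. Centre is SW corner plus half of each.
latitude 53.500, longitude 157.000.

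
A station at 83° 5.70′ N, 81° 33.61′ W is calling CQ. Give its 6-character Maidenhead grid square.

ER93fc

Add 180° to longitude and 90° to latitude: 98.4398, 173.0950.
Field: lon ⌊98.4398/20⌋ = 4 → E; lat ⌊173.0950/10⌋ = 17 → R.
Square: lon ⌊18.4398/2⌋ = 9; lat ⌊3.0950/1⌋ = 3.
Subsquare: lon ⌊0.4398/0.0833333⌋ = 5 → f; lat ⌊0.0950/0.0416667⌋ = 2 → c.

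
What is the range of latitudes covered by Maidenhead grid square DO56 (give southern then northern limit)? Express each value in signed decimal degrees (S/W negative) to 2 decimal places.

Field D=3, O=14: +3·20° lon, +14·10° lat → SW at lon -120°, lat 50°.
Square 5, 6: +5·2° lon, +6·1° lat → SW at lon -110°, lat 56°.
Cell spans 2° lon × 1° lat.
south 56.00, north 57.00.

56.00, 57.00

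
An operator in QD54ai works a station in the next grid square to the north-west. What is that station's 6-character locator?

Longitude subsquare a = 0; −1 → -1, wraps to 23 = x, carry into square.
Longitude square 5; −1 → 4.
Latitude subsquare i = 8; +1 → 9 = j.

QD44xj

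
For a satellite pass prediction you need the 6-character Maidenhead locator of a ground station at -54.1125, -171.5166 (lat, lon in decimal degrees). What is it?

Offset from 180°W / 90°S: lon 8.4834°, lat 35.8875°.
Field (20°×10°, letters A–R): lon ⌊8.4834/20⌋ = 0 → A; lat ⌊35.8875/10⌋ = 3 → D.
Square (2°×1°, digits 0–9): lon ⌊8.4834/2⌋ = 4; lat ⌊5.8875/1⌋ = 5.
Subsquare (5′×2.5′, letters a–x): lon ⌊0.4834/0.0833333⌋ = 5 → f; lat ⌊0.8875/0.0416667⌋ = 21 → v.

AD45fv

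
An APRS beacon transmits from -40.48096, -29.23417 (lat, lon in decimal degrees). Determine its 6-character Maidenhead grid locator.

Add 180° to longitude and 90° to latitude: 150.7658, 49.5190.
Field (20°×10°, letters A–R): lon ⌊150.7658/20⌋ = 7 → H; lat ⌊49.5190/10⌋ = 4 → E.
Square (2°×1°, digits 0–9): lon ⌊10.7658/2⌋ = 5; lat ⌊9.5190/1⌋ = 9.
Subsquare (5′×2.5′, letters a–x): lon ⌊0.7658/0.0833333⌋ = 9 → j; lat ⌊0.5190/0.0416667⌋ = 12 → m.

HE59jm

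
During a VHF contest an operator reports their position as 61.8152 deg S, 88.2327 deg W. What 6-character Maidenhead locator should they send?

EC58ve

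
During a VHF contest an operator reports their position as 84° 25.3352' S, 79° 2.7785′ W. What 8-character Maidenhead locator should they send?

Offset from 180°W / 90°S: lon 100.95369°, lat 5.57775°.
Field: 100.95369/20 → 5 → F, 5.57775/10 → 0 → A; chars FA.
Square: 0.95369/2 → 0, 5.57775/1 → 5; chars 05.
Subsquare: 0.95369/0.0833333 → 11 → l, 0.57775/0.0416667 → 13 → n; chars ln.
Extended square: 0.03703/0.00833333 → 4, 0.03608/0.00416667 → 8; chars 48.

FA05ln48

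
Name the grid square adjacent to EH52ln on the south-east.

EH52mm

Longitude subsquare l = 11; +1 → 12 = m.
Latitude subsquare n = 13; −1 → 12 = m.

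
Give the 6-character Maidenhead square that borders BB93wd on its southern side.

Latitude subsquare d = 3; −1 → 2 = c.
The longitude characters are unchanged.

BB93wc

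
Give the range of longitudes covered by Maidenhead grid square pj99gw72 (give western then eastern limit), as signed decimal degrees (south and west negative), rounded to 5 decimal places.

138.55833, 138.56667

Field P=15, J=9: +15·20° lon, +9·10° lat → SW at lon 120°, lat 0°.
Square 9, 9: +9·2° lon, +9·1° lat → SW at lon 138°, lat 9°.
Subsquare g=6, w=22: +6·0.0833333° lon, +22·0.0416667° lat → SW at lon 138.5°, lat 9.91667°.
Extended square 7, 2: +7·0.00833333° lon, +2·0.00416667° lat → SW at lon 138.558°, lat 9.925°.
Cell spans 0.00833333° lon × 0.00416667° lat.
west 138.55833, east 138.56667.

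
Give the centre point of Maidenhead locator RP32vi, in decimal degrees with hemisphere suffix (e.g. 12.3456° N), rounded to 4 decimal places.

Field R=17, P=15: +17·20° lon, +15·10° lat → SW at lon 160°, lat 60°.
Square 3, 2: +3·2° lon, +2·1° lat → SW at lon 166°, lat 62°.
Subsquare v=21, i=8: +21·0.0833333° lon, +8·0.0416667° lat → SW at lon 167.75°, lat 62.3333°.
Cell spans 0.0833333° lon × 0.0416667° lat. Centre is SW corner plus half of each.
latitude 62.3542° N, longitude 167.7917° E.

62.3542° N, 167.7917° E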